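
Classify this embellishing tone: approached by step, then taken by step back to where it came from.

Approach: by step. Departure: by step in the opposite direction, back to the starting pitch.
Stepwise on both sides but reversing to return to the same chord tone — a neighbor tone. (Had it continued onward in the same direction it would be a passing tone instead.)

Neighbor tone.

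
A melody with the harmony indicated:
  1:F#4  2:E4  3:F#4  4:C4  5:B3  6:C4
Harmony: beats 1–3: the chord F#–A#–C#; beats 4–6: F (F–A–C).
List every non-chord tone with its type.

E4 (beat 2) — neighbor tone; B3 (beat 5) — neighbor tone.

The harmony at that moment is F# major triad (F#, A#, C#); E4 is not a chord tone.
It is approached by step down from F#4 and left by step up to F#4.
Step away and step back to the same note — a neighbor tone (lower neighbor).
The harmony at that moment is F major triad (F, A, C); B3 is not a chord tone.
It is approached by step down from C4 and left by step up to C4.
Step away and step back to the same note — a neighbor tone (lower neighbor).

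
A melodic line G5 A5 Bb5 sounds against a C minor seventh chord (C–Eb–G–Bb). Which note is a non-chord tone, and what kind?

A5 is a passing tone.

The harmony at that moment is C minor seventh chord (C, Eb, G, Bb); A5 is not a chord tone.
It is approached by step up from G5 and left by step up to Bb5.
Step in, step out in the same direction — a passing tone.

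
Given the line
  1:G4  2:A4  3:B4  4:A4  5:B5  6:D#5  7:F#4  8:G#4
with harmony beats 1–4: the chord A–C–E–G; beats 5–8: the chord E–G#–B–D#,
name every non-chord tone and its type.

B4 (beat 3) — neighbor tone; F#4 (beat 7) — appoggiatura.

The harmony at that moment is A minor seventh chord (A, C, E, G); B4 is not a chord tone.
It is approached by step up from A4 and left by step down to A4.
Step away and step back to the same note — a neighbor tone (upper neighbor).
The harmony at that moment is E major seventh chord (E, G#, B, D#); F#4 is not a chord tone.
It is approached by leap down from D#5 and left by step up to G#4.
Leap in, step out — an appoggiatura.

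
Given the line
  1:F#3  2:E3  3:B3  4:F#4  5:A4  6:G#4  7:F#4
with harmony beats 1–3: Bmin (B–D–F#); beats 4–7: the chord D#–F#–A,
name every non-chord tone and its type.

E3 (beat 2) — escape tone; G#4 (beat 6) — passing tone.

The harmony at that moment is B minor triad (B, D, F#); E3 is not a chord tone.
It is approached by step down from F#3 and left by leap up to B3.
Step in, leap out — an escape tone.
The harmony at that moment is D# diminished triad (D#, F#, A); G#4 is not a chord tone.
It is approached by step down from A4 and left by step down to F#4.
Step in, step out in the same direction — a passing tone.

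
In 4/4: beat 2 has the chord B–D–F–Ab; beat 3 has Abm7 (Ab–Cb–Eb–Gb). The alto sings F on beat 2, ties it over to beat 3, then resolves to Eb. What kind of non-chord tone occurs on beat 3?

The harmony at that moment is Ab minor seventh chord (Ab, Cb, Eb, Gb); F is not a chord tone.
It is held over (the same pitch as the preceding F) and left by step down to Eb.
Held over from the previous chord and resolving down by step — a suspension.

Suspension.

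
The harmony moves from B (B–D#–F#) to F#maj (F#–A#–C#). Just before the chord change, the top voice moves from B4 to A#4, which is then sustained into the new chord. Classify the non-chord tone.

A#4 is an anticipation.

The harmony at that moment is B major triad (B, D#, F#); A#4 is not a chord tone.
It is approached by step down from B4 and then sustained as the same pitch into the next harmony.
Arriving early and becoming a chord tone when the harmony changes — an anticipation.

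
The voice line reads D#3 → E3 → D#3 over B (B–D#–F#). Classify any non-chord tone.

E3 is a neighbor tone.

The harmony at that moment is B major triad (B, D#, F#); E3 is not a chord tone.
It is approached by step up from D#3 and left by step down to D#3.
Step away and step back to the same note — a neighbor tone (upper neighbor).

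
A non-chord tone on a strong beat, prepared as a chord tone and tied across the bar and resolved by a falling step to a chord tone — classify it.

Suspension.

Approach: by preparation — the pitch is first a chord tone, then held (tied or repeated) while the harmony changes under it. Departure: down by step. Metric position: strong.
A prepared dissonance that resolves downward by step — a suspension. (The same figure resolving upward would be a retardation.)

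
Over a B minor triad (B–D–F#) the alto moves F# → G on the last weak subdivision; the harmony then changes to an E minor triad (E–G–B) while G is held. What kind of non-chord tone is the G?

G is an anticipation.

The harmony at that moment is B minor triad (B, D, F#); G is not a chord tone.
It is approached by step up from F# and then sustained as the same pitch into the next harmony.
Arriving early and becoming a chord tone when the harmony changes — an anticipation.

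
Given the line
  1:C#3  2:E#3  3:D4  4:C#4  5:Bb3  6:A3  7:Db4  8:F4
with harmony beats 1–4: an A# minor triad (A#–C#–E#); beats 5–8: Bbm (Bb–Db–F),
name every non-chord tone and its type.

D4 (beat 3) — appoggiatura; A3 (beat 6) — escape tone.

The harmony at that moment is A# minor triad (A#, C#, E#); D4 is not a chord tone.
It is approached by leap up from E#3 and left by step down to C#4.
Leap in, step out — an appoggiatura.
The harmony at that moment is Bb minor triad (Bb, Db, F); A3 is not a chord tone.
It is approached by step down from Bb3 and left by leap up to Db4.
Step in, leap out — an escape tone.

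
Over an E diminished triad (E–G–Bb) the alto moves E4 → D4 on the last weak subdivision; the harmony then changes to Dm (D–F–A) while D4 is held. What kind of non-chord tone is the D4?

The harmony at that moment is E diminished triad (E, G, Bb); D4 is not a chord tone.
It is approached by step down from E4 and then sustained as the same pitch into the next harmony.
Arriving early and becoming a chord tone when the harmony changes — an anticipation.

D4 is an anticipation.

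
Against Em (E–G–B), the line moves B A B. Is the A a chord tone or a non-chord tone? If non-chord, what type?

The harmony at that moment is E minor triad (E, G, B); A is not a chord tone.
It is approached by step down from B and left by step up to B.
Step away and step back to the same note — a neighbor tone (lower neighbor).

Non-chord tone — a neighbor tone.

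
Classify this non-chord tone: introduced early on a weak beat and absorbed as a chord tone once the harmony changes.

Approach: ahead of the chord change (typically by step), so it is dissonant against the current harmony. Departure: none — the same pitch is restated or held and is a chord tone of the new harmony.
Dissonant first, consonant once the harmony catches up: the note simply arrives early — an anticipation. (The reverse timing, consonant first and dissonant after the change, would be a suspension or retardation.)

Anticipation.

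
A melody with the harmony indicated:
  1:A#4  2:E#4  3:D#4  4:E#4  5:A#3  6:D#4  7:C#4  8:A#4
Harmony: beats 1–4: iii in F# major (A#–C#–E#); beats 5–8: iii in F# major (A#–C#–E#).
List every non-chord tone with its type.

The harmony at that moment is A# minor triad (A#, C#, E#); D#4 is not a chord tone.
It is approached by step down from E#4 and left by step up to E#4.
Step away and step back to the same note — a neighbor tone (lower neighbor).
The harmony at that moment is A# minor triad (A#, C#, E#); D#4 is not a chord tone.
It is approached by leap up from A#3 and left by step down to C#4.
Leap in, step out — an appoggiatura.

D#4 (beat 3) — neighbor tone; D#4 (beat 6) — appoggiatura.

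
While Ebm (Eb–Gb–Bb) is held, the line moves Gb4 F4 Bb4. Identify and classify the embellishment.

The harmony at that moment is Eb minor triad (Eb, Gb, Bb); F4 is not a chord tone.
It is approached by step down from Gb4 and left by leap up to Bb4.
Step in, leap out — an escape tone.

F4 is an escape tone.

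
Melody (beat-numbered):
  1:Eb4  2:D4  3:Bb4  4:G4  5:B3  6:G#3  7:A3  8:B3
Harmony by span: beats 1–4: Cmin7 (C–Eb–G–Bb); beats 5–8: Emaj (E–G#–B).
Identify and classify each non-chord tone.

D4 (beat 2) — escape tone; A3 (beat 7) — passing tone.

The harmony at that moment is C minor seventh chord (C, Eb, G, Bb); D4 is not a chord tone.
It is approached by step down from Eb4 and left by leap up to Bb4.
Step in, leap out — an escape tone.
The harmony at that moment is E major triad (E, G#, B); A3 is not a chord tone.
It is approached by step up from G#3 and left by step up to B3.
Step in, step out in the same direction — a passing tone.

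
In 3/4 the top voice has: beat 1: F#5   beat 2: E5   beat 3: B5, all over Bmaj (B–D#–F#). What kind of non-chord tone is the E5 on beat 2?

The harmony at that moment is B major triad (B, D#, F#); E5 is not a chord tone.
It is approached by step down from F#5 and left by leap up to B5.
Step in, leap out, on a weak beat — an escape tone.

Escape tone.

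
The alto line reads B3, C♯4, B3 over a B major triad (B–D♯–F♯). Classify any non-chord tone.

The harmony at that moment is B major triad (B, D♯, F♯); C♯4 is not a chord tone.
It is approached by step up from B3 and left by step down to B3.
Step away and step back to the same note — a neighbor tone (upper neighbor).

C♯4 is a neighbor tone.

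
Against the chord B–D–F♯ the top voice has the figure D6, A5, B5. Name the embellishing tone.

A5 is an appoggiatura.

The harmony at that moment is B minor triad (B, D, F♯); A5 is not a chord tone.
It is approached by leap down from D6 and left by step up to B5.
Leap in, step out — an appoggiatura.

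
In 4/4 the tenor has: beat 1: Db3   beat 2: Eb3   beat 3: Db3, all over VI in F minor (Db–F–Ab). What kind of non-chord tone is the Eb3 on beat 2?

The harmony at that moment is Db major triad (Db, F, Ab); Eb3 is not a chord tone.
It is approached by step up from Db3 and left by step down to Db3.
Step away and step back to the same note — a neighbor tone (upper neighbor).

Upper neighbor tone.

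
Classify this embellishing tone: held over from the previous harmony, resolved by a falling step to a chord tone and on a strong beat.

Approach: by preparation — the pitch is first a chord tone, then held (tied or repeated) while the harmony changes under it. Departure: down by step. Metric position: strong.
A prepared dissonance that resolves downward by step — a suspension. (The same figure resolving upward would be a retardation.)

Suspension.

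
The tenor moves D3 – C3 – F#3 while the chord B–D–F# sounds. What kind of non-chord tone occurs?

C3 is an escape tone.

The harmony at that moment is B minor triad (B, D, F#); C3 is not a chord tone.
It is approached by step down from D3 and left by leap up to F#3.
Step in, leap out — an escape tone.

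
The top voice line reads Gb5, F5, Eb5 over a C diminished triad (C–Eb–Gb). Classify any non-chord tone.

The harmony at that moment is C diminished triad (C, Eb, Gb); F5 is not a chord tone.
It is approached by step down from Gb5 and left by step down to Eb5.
Step in, step out in the same direction — a passing tone.

F5 is a passing tone.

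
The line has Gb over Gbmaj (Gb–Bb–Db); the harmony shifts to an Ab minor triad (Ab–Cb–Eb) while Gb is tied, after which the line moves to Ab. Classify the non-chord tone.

The harmony at that moment is Ab minor triad (Ab, Cb, Eb); Gb is not a chord tone.
It is held over (the same pitch as the preceding Gb) and left by step up to Ab.
Held over from the previous chord and resolving up by step — a retardation.

Gb is a retardation.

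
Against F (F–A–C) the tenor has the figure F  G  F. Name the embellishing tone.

The harmony at that moment is F major triad (F, A, C); G is not a chord tone.
It is approached by step up from F and left by step down to F.
Step away and step back to the same note — a neighbor tone (upper neighbor).

G is a neighbor tone.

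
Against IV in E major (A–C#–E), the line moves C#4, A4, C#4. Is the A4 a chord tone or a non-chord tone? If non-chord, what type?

A major triad contains A, C#, E; A is the root, so it is a chord tone.

Chord tone (the root of A major triad).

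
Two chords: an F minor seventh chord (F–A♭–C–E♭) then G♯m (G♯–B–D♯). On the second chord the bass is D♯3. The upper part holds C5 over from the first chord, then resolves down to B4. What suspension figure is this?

At the second chord the bass is D♯3. The suspended C5 lies a seventh above the bass; after resolving down by step to B4, the interval above the bass becomes a sixth.
Suspension figures are named by those two intervals: 7–6.

7–6 suspension.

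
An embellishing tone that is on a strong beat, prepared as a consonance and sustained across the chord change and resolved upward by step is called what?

Approach: by preparation — the pitch is first a chord tone, then held (tied or repeated) while the harmony changes under it. Departure: up by step. Metric position: strong.
A prepared dissonance that resolves upward by step — a retardation. (The same figure resolving downward would be a suspension.)

Retardation.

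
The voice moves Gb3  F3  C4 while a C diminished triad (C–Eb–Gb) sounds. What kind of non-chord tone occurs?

F3 is an escape tone.

The harmony at that moment is C diminished triad (C, Eb, Gb); F3 is not a chord tone.
It is approached by step down from Gb3 and left by leap up to C4.
Step in, leap out — an escape tone.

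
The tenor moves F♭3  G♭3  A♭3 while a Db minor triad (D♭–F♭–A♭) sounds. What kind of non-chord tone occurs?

The harmony at that moment is D♭ minor triad (D♭, F♭, A♭); G♭3 is not a chord tone.
It is approached by step up from F♭3 and left by step up to A♭3.
Step in, step out in the same direction — a passing tone.

G♭3 is a passing tone.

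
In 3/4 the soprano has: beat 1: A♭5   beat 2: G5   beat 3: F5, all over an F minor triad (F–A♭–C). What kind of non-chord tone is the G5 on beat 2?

The harmony at that moment is F minor triad (F, A♭, C); G5 is not a chord tone.
It is approached by step down from A♭5 and left by step down to F5.
Step in, step out in the same direction — a passing tone.

Passing tone.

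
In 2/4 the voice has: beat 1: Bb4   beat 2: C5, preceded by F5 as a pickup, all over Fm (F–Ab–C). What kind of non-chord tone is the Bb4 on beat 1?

The harmony at that moment is F minor triad (F, Ab, C); Bb4 is not a chord tone.
It is approached by leap down from F5 and left by step up to C5.
Leap in, step out, metrically accented — an appoggiatura.

Appoggiatura.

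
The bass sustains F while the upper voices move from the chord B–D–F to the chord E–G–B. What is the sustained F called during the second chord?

The harmony at that moment is E minor triad (E, G, B); F is not a chord tone.
It is held over (the same pitch as the preceding F) and then sustained as the same pitch into the next harmony.
Sustained through a change of harmony — a pedal tone.

Pedal tone (pedal point).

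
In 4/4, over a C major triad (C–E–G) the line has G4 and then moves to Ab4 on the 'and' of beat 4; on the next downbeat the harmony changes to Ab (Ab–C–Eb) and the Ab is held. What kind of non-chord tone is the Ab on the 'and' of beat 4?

The harmony at that moment is C major triad (C, E, G); Ab4 is not a chord tone.
It is approached by step up from G4 and then sustained as the same pitch into the next harmony.
Arriving early and becoming a chord tone when the harmony changes — an anticipation.

Anticipation.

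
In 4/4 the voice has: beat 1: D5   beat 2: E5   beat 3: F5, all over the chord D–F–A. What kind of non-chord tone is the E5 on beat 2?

Passing tone.

The harmony at that moment is D minor triad (D, F, A); E5 is not a chord tone.
It is approached by step up from D5 and left by step up to F5.
Step in, step out in the same direction — a passing tone.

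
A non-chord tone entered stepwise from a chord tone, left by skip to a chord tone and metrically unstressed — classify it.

Approach: by step. Departure: by leap. Metric position: weak.
Step in, leap out, from a weak position — an escape tone (échappée). (It is the mirror image of the appoggiatura, which leaps in and steps out on a strong beat.)

Escape tone.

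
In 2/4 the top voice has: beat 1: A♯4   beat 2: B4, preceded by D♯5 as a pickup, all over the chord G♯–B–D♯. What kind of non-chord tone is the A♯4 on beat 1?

The harmony at that moment is G♯ minor triad (G♯, B, D♯); A♯4 is not a chord tone.
It is approached by leap down from D♯5 and left by step up to B4.
Leap in, step out, metrically accented — an appoggiatura.

Appoggiatura.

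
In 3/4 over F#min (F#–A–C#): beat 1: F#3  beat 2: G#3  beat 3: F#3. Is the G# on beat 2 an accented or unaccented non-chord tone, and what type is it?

Unaccented neighbor tone.

The harmony at that moment is F# minor triad (F#, A, C#); G#3 is not a chord tone.
It is approached by step up from F#3 and left by step down to F#3.
Step away and step back to the same note — a neighbor tone (upper neighbor).
It falls on a weak beat, so it is unaccented.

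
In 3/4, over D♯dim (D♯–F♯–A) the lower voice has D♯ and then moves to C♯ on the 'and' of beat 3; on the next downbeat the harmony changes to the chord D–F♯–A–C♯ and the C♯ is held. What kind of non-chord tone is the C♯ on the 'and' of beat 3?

Anticipation.

The harmony at that moment is D♯ diminished triad (D♯, F♯, A); C♯ is not a chord tone.
It is approached by step down from D♯ and then sustained as the same pitch into the next harmony.
Arriving early and becoming a chord tone when the harmony changes — an anticipation.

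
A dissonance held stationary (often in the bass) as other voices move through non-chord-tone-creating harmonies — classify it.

Pedal tone.

Approach: none. Departure: none — a single pitch is sustained while the chords change around it, passing through harmonies that do not contain it.
No melodic motion at all; the dissonance is created entirely by the moving harmonies against the stationary note — a pedal tone (pedal point).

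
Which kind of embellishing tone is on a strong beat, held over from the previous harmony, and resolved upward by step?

Retardation.

Approach: by preparation — the pitch is first a chord tone, then held (tied or repeated) while the harmony changes under it. Departure: up by step. Metric position: strong.
A prepared dissonance that resolves upward by step — a retardation. (The same figure resolving downward would be a suspension.)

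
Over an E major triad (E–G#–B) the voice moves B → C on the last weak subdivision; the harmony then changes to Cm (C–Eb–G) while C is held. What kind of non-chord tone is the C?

The harmony at that moment is E major triad (E, G#, B); C is not a chord tone.
It is approached by step up from B and then sustained as the same pitch into the next harmony.
Arriving early and becoming a chord tone when the harmony changes — an anticipation.

C is an anticipation.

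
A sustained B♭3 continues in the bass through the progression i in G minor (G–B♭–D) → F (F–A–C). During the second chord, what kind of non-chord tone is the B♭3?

Pedal tone (pedal point).

The harmony at that moment is F major triad (F, A, C); B♭3 is not a chord tone.
It is held over (the same pitch as the preceding B♭3) and then sustained as the same pitch into the next harmony.
Sustained through a change of harmony — a pedal tone.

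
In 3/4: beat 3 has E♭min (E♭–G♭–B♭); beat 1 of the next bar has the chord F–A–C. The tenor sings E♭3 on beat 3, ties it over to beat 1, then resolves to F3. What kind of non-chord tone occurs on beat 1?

The harmony at that moment is F major triad (F, A, C); E♭3 is not a chord tone.
It is held over (the same pitch as the preceding E♭3) and left by step up to F3.
Held over from the previous chord and resolving up by step — a retardation.

Retardation.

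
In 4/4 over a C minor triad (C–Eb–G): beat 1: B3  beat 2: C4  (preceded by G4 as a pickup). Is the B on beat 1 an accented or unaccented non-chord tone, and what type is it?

The harmony at that moment is C minor triad (C, Eb, G); B3 is not a chord tone.
It is approached by leap down from G4 and left by step up to C4.
Leap in, step out — an appoggiatura.
It falls on the downbeat, so it is accented.

Accented appoggiatura.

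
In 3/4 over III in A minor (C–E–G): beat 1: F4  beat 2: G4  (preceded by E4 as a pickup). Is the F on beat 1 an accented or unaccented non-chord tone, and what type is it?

Accented passing tone.

The harmony at that moment is C major triad (C, E, G); F4 is not a chord tone.
It is approached by step up from E4 and left by step up to G4.
Step in, step out in the same direction — a passing tone.
It falls on the downbeat, so it is accented.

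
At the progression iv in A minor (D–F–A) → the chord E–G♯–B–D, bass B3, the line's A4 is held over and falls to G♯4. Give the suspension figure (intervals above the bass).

7–6 suspension.

At the second chord the bass is B3. The suspended A4 lies a seventh above the bass; after resolving down by step to G♯4, the interval above the bass becomes a sixth.
Suspension figures are named by those two intervals: 7–6.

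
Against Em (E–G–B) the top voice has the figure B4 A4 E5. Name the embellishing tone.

The harmony at that moment is E minor triad (E, G, B); A4 is not a chord tone.
It is approached by step down from B4 and left by leap up to E5.
Step in, leap out — an escape tone.

A4 is an escape tone.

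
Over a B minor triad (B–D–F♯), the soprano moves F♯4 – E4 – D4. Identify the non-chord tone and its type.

The harmony at that moment is B minor triad (B, D, F♯); E4 is not a chord tone.
It is approached by step down from F♯4 and left by step down to D4.
Step in, step out in the same direction — a passing tone.

E4 is a passing tone.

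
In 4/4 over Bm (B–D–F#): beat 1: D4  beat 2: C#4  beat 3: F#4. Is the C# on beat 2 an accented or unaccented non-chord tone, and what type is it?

The harmony at that moment is B minor triad (B, D, F#); C#4 is not a chord tone.
It is approached by step down from D4 and left by leap up to F#4.
Step in, leap out — an escape tone.
It falls on a weak beat, so it is unaccented.

Unaccented escape tone.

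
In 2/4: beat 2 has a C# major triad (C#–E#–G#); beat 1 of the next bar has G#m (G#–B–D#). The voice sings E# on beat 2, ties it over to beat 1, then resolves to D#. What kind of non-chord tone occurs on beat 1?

Suspension.

The harmony at that moment is G# minor triad (G#, B, D#); E# is not a chord tone.
It is held over (the same pitch as the preceding E#) and left by step down to D#.
Held over from the previous chord and resolving down by step — a suspension.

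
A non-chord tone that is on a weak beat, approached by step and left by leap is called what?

Escape tone.

Approach: by step. Departure: by leap. Metric position: weak.
Step in, leap out, from a weak position — an escape tone (échappée). (It is the mirror image of the appoggiatura, which leaps in and steps out on a strong beat.)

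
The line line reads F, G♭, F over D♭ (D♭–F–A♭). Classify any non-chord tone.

G♭ is a neighbor tone.

The harmony at that moment is D♭ major triad (D♭, F, A♭); G♭ is not a chord tone.
It is approached by step up from F and left by step down to F.
Step away and step back to the same note — a neighbor tone (upper neighbor).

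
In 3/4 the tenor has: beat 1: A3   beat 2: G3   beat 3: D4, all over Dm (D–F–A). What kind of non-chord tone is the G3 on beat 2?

Escape tone.

The harmony at that moment is D minor triad (D, F, A); G3 is not a chord tone.
It is approached by step down from A3 and left by leap up to D4.
Step in, leap out, on a weak beat — an escape tone.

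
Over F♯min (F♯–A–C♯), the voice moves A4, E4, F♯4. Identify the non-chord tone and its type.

E4 is an appoggiatura.

The harmony at that moment is F♯ minor triad (F♯, A, C♯); E4 is not a chord tone.
It is approached by leap down from A4 and left by step up to F♯4.
Leap in, step out — an appoggiatura.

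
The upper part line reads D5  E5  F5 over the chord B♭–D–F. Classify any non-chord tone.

E5 is a passing tone.

The harmony at that moment is B♭ major triad (B♭, D, F); E5 is not a chord tone.
It is approached by step up from D5 and left by step up to F5.
Step in, step out in the same direction — a passing tone.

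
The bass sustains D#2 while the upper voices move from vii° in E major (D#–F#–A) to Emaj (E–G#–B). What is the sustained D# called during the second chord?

The harmony at that moment is E major triad (E, G#, B); D#2 is not a chord tone.
It is held over (the same pitch as the preceding D#2) and then sustained as the same pitch into the next harmony.
Sustained through a change of harmony — a pedal tone.

Pedal tone (pedal point).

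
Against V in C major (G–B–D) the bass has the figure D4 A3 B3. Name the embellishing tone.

The harmony at that moment is G major triad (G, B, D); A3 is not a chord tone.
It is approached by leap down from D4 and left by step up to B3.
Leap in, step out — an appoggiatura.

A3 is an appoggiatura.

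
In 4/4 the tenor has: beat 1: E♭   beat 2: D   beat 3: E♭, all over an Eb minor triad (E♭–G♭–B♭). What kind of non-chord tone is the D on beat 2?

Lower neighbor tone.

The harmony at that moment is E♭ minor triad (E♭, G♭, B♭); D is not a chord tone.
It is approached by step down from E♭ and left by step up to E♭.
Step away and step back to the same note — a neighbor tone (lower neighbor).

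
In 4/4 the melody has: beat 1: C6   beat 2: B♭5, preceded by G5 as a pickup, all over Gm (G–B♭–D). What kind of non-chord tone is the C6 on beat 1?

The harmony at that moment is G minor triad (G, B♭, D); C6 is not a chord tone.
It is approached by leap up from G5 and left by step down to B♭5.
Leap in, step out, metrically accented — an appoggiatura.

Appoggiatura.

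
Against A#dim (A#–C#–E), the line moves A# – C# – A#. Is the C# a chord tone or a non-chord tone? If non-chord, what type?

A# diminished triad contains A#, C#, E; C# is the third, so it is a chord tone.

Chord tone (the third of A# diminished triad).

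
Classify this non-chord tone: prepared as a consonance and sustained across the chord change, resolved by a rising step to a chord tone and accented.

Retardation.

Approach: by preparation — the pitch is first a chord tone, then held (tied or repeated) while the harmony changes under it. Departure: up by step. Metric position: strong.
A prepared dissonance that resolves upward by step — a retardation. (The same figure resolving downward would be a suspension.)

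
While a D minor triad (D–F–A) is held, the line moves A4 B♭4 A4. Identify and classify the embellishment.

B♭4 is a neighbor tone.

The harmony at that moment is D minor triad (D, F, A); B♭4 is not a chord tone.
It is approached by step up from A4 and left by step down to A4.
Step away and step back to the same note — a neighbor tone (upper neighbor).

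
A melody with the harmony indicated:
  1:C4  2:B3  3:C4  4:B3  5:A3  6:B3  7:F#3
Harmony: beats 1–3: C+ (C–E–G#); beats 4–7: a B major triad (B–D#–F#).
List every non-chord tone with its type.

The harmony at that moment is C augmented triad (C, E, G#); B3 is not a chord tone.
It is approached by step down from C4 and left by step up to C4.
Step away and step back to the same note — a neighbor tone (lower neighbor).
The harmony at that moment is B major triad (B, D#, F#); A3 is not a chord tone.
It is approached by step down from B3 and left by step up to B3.
Step away and step back to the same note — a neighbor tone (lower neighbor).

B3 (beat 2) — neighbor tone; A3 (beat 5) — neighbor tone.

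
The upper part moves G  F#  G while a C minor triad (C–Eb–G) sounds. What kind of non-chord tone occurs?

The harmony at that moment is C minor triad (C, Eb, G); F# is not a chord tone.
It is approached by step down from G and left by step up to G.
Step away and step back to the same note — a neighbor tone (lower neighbor).

F# is a neighbor tone.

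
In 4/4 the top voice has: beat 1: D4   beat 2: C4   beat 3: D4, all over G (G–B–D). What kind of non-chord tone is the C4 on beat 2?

The harmony at that moment is G major triad (G, B, D); C4 is not a chord tone.
It is approached by step down from D4 and left by step up to D4.
Step away and step back to the same note — a neighbor tone (lower neighbor).

Lower neighbor tone.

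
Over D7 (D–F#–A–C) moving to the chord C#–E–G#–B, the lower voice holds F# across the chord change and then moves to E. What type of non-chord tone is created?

F# is a suspension.

The harmony at that moment is C# minor seventh chord (C#, E, G#, B); F# is not a chord tone.
It is held over (the same pitch as the preceding F#) and left by step down to E.
Held over from the previous chord and resolving down by step — a suspension.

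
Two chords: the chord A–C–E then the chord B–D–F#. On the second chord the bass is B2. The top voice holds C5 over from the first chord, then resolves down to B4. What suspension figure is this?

At the second chord the bass is B2. The suspended C5 lies a ninth above the bass; after resolving down by step to B4, the interval above the bass becomes an octave.
Suspension figures are named by those two intervals: 9–8.

9–8 suspension.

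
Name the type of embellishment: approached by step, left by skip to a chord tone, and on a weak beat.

Approach: by step. Departure: by leap. Metric position: weak.
Step in, leap out, from a weak position — an escape tone (échappée). (It is the mirror image of the appoggiatura, which leaps in and steps out on a strong beat.)

Escape tone.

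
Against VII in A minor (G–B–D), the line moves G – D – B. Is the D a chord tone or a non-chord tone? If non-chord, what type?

G major triad contains G, B, D; D is the fifth, so it is a chord tone.

Chord tone (the fifth of G major triad).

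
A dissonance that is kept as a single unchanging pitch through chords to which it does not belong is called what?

Pedal tone.

Approach: none. Departure: none — a single pitch is sustained while the chords change around it, passing through harmonies that do not contain it.
No melodic motion at all; the dissonance is created entirely by the moving harmonies against the stationary note — a pedal tone (pedal point).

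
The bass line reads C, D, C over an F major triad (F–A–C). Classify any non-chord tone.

The harmony at that moment is F major triad (F, A, C); D is not a chord tone.
It is approached by step up from C and left by step down to C.
Step away and step back to the same note — a neighbor tone (upper neighbor).

D is a neighbor tone.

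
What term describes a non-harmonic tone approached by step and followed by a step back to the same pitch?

Approach: by step. Departure: by step in the opposite direction, back to the starting pitch.
Stepwise on both sides but reversing to return to the same chord tone — a neighbor tone. (Had it continued onward in the same direction it would be a passing tone instead.)

Neighbor tone.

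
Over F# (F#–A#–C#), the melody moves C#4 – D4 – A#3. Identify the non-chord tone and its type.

D4 is an escape tone.

The harmony at that moment is F# major triad (F#, A#, C#); D4 is not a chord tone.
It is approached by step up from C#4 and left by leap down to A#3.
Step in, leap out — an escape tone.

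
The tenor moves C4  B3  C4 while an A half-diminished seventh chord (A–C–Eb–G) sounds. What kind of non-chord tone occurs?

B3 is a neighbor tone.

The harmony at that moment is A half-diminished seventh chord (A, C, Eb, G); B3 is not a chord tone.
It is approached by step down from C4 and left by step up to C4.
Step away and step back to the same note — a neighbor tone (lower neighbor).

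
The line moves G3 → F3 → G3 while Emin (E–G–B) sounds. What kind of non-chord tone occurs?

The harmony at that moment is E minor triad (E, G, B); F3 is not a chord tone.
It is approached by step down from G3 and left by step up to G3.
Step away and step back to the same note — a neighbor tone (lower neighbor).

F3 is a neighbor tone.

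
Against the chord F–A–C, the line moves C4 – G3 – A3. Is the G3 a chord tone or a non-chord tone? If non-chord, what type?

The harmony at that moment is F major triad (F, A, C); G3 is not a chord tone.
It is approached by leap down from C4 and left by step up to A3.
Leap in, step out — an appoggiatura.

Non-chord tone — an appoggiatura.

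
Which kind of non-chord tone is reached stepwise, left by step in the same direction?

Approach: by step. Departure: by step, continuing in the same direction.
Stepwise on both sides with no change of direction means the note fills in the space between two different chord tones — a passing tone. (Had it turned back to its starting note it would be a neighbor tone instead.)

Passing tone.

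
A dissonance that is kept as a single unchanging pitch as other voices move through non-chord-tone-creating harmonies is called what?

Approach: none. Departure: none — a single pitch is sustained while the chords change around it, passing through harmonies that do not contain it.
No melodic motion at all; the dissonance is created entirely by the moving harmonies against the stationary note — a pedal tone (pedal point).

Pedal tone.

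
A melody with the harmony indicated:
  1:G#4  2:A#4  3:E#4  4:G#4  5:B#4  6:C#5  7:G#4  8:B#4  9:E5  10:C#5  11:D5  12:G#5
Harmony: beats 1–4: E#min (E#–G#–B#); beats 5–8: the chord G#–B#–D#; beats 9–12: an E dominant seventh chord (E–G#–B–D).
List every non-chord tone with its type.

A#4 (beat 2) — escape tone; C#5 (beat 6) — escape tone; C#5 (beat 10) — appoggiatura.

The harmony at that moment is E# minor triad (E#, G#, B#); A#4 is not a chord tone.
It is approached by step up from G#4 and left by leap down to E#4.
Step in, leap out — an escape tone.
The harmony at that moment is G# major triad (G#, B#, D#); C#5 is not a chord tone.
It is approached by step up from B#4 and left by leap down to G#4.
Step in, leap out — an escape tone.
The harmony at that moment is E dominant seventh chord (E, G#, B, D); C#5 is not a chord tone.
It is approached by leap down from E5 and left by step up to D5.
Leap in, step out — an appoggiatura.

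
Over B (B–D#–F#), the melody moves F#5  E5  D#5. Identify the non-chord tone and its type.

E5 is a passing tone.

The harmony at that moment is B major triad (B, D#, F#); E5 is not a chord tone.
It is approached by step down from F#5 and left by step down to D#5.
Step in, step out in the same direction — a passing tone.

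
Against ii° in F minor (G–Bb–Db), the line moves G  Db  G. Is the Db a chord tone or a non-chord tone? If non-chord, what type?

Chord tone (the fifth of G diminished triad).

G diminished triad contains G, Bb, Db; Db is the fifth, so it is a chord tone.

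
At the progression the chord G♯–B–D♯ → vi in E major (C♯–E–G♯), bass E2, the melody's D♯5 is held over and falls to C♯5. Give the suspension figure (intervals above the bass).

At the second chord the bass is E2. The suspended D♯5 lies a seventh above the bass; after resolving down by step to C♯5, the interval above the bass becomes a sixth.
Suspension figures are named by those two intervals: 7–6.

7–6 suspension.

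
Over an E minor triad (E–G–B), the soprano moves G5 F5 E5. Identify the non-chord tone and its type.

The harmony at that moment is E minor triad (E, G, B); F5 is not a chord tone.
It is approached by step down from G5 and left by step down to E5.
Step in, step out in the same direction — a passing tone.

F5 is a passing tone.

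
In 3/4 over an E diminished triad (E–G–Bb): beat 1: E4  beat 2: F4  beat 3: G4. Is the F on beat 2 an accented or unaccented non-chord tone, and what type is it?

The harmony at that moment is E diminished triad (E, G, Bb); F4 is not a chord tone.
It is approached by step up from E4 and left by step up to G4.
Step in, step out in the same direction — a passing tone.
It falls on a weak beat, so it is unaccented.

Unaccented passing tone.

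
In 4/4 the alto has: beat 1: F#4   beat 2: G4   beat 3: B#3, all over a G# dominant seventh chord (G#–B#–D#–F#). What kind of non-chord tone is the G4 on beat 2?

Escape tone.

The harmony at that moment is G# dominant seventh chord (G#, B#, D#, F#); G4 is not a chord tone.
It is approached by step up from F#4 and left by leap down to B#3.
Step in, leap out, on a weak beat — an escape tone.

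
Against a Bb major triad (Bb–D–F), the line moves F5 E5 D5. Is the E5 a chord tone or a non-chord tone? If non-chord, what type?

The harmony at that moment is Bb major triad (Bb, D, F); E5 is not a chord tone.
It is approached by step down from F5 and left by step down to D5.
Step in, step out in the same direction — a passing tone.

Non-chord tone — a passing tone.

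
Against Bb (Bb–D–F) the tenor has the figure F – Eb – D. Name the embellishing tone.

The harmony at that moment is Bb major triad (Bb, D, F); Eb is not a chord tone.
It is approached by step down from F and left by step down to D.
Step in, step out in the same direction — a passing tone.

Eb is a passing tone.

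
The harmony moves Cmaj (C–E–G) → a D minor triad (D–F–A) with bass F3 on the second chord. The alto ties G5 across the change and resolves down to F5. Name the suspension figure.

At the second chord the bass is F3. The suspended G5 lies a ninth above the bass; after resolving down by step to F5, the interval above the bass becomes an octave.
Suspension figures are named by those two intervals: 9–8.

9–8 suspension.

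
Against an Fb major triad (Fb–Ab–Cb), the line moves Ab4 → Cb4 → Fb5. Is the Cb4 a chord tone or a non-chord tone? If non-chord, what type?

Fb major triad contains Fb, Ab, Cb; Cb is the fifth, so it is a chord tone.

Chord tone (the fifth of Fb major triad).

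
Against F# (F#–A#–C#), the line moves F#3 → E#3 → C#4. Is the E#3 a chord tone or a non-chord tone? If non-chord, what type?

The harmony at that moment is F# major triad (F#, A#, C#); E#3 is not a chord tone.
It is approached by step down from F#3 and left by leap up to C#4.
Step in, leap out — an escape tone.

Non-chord tone — an escape tone.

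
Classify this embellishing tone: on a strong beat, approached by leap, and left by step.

Appoggiatura.

Approach: by leap. Departure: by step. Metric position: strong.
Leap in, step out, in a metrically strong position — an appoggiatura. (It is the mirror image of the escape tone, which steps in and leaps out from a weak position.)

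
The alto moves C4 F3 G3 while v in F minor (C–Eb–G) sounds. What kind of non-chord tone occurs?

The harmony at that moment is C minor triad (C, Eb, G); F3 is not a chord tone.
It is approached by leap down from C4 and left by step up to G3.
Leap in, step out — an appoggiatura.

F3 is an appoggiatura.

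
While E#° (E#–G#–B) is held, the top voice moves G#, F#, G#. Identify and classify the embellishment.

The harmony at that moment is E# diminished triad (E#, G#, B); F# is not a chord tone.
It is approached by step down from G# and left by step up to G#.
Step away and step back to the same note — a neighbor tone (lower neighbor).

F# is a neighbor tone.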